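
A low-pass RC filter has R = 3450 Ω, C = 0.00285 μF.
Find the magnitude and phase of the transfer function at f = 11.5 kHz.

Step 1 — Angular frequency: ω = 2π·1.15e+04 = 7.226e+04 rad/s.
Step 2 — Transfer function: H(jω) = 1/(1 + jωRC).
Step 3 — Denominator: 1 + jωRC = 1 + j·7.226e+04·3450·2.85e-09 = 1 + j0.7105.
Step 4 — H = 0.6646 - j0.4721.
Step 5 — Magnitude: |H| = 0.8152 (-1.8 dB); phase: φ = -35.4°.

|H| = 0.8152 (-1.8 dB), φ = -35.4°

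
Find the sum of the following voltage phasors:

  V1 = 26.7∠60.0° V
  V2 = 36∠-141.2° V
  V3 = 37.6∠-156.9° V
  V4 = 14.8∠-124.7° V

Step 1 — Convert each phasor to rectangular form:
  V1 = 26.7·(cos(60.0°) + j·sin(60.0°)) = 13.35 + j23.12 V
  V2 = 36·(cos(-141.2°) + j·sin(-141.2°)) = -28.06 - j22.56 V
  V3 = 37.6·(cos(-156.9°) + j·sin(-156.9°)) = -34.59 - j14.75 V
  V4 = 14.8·(cos(-124.7°) + j·sin(-124.7°)) = -8.425 - j12.17 V
Step 2 — Sum components: V_total = -57.72 - j26.35 V.
Step 3 — Convert to polar: |V_total| = 63.45 V, ∠V_total = -155.5°.

V_total = 63.45∠-155.5° V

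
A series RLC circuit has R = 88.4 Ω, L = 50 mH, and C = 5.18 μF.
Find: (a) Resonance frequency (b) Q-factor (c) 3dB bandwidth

Step 1 — Resonance condition Im(Z)=0 gives ω₀ = 1/√(LC).
Step 2 — ω₀ = 1/√(0.05·5.18e-06) = 1965 rad/s.
Step 3 — f₀ = ω₀/(2π) = 312.7 Hz.
Step 4 — Series Q: Q = ω₀L/R = 1965·0.05/88.4 = 1.111.
Step 5 — 3dB bandwidth: Δω = ω₀/Q = 1768 rad/s; BW = Δω/(2π) = 281.4 Hz.

(a) f₀ = 312.7 Hz  (b) Q = 1.111  (c) BW = 281.4 Hz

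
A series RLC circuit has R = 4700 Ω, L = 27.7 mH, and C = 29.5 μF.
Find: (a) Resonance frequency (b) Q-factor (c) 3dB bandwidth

Step 1 — Resonance: ω₀ = 1/√(LC) = 1/√(0.0277·2.95e-05) = 1106 rad/s.
Step 2 — f₀ = ω₀/(2π) = 176.1 Hz.
Step 3 — Series Q: Q = ω₀L/R = 1106·0.0277/4700 = 0.00652.
Step 4 — Bandwidth: Δω = ω₀/Q = 1.697e+05 rad/s; BW = Δω/(2π) = 2.7e+04 Hz.

(a) f₀ = 176.1 Hz  (b) Q = 0.00652  (c) BW = 2.7e+04 Hz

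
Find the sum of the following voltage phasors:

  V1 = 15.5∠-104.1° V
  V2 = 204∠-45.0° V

Step 1 — Convert each phasor to rectangular form:
  V1 = 15.5·(cos(-104.1°) + j·sin(-104.1°)) = -3.776 - j15.03 V
  V2 = 204·(cos(-45.0°) + j·sin(-45.0°)) = 144.2 - j144.2 V
Step 2 — Sum components: V_total = 140.5 - j159.3 V.
Step 3 — Convert to polar: |V_total| = 212.4 V, ∠V_total = -48.6°.

V_total = 212.4∠-48.6° V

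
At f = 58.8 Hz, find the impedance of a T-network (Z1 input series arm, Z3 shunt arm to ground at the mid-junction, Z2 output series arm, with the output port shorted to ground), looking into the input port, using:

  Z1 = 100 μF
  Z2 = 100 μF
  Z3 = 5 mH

Step 1 — Angular frequency: ω = 2π·f = 2π·58.8 = 369.5 rad/s.
Step 2 — Component impedances:
  Z1: Z = 1/(jωC) = -j/(ω·C) = 0 - j27.07 Ω
  Z2: Z = 1/(jωC) = -j/(ω·C) = 0 - j27.07 Ω
  Z3: Z = jωL = j·369.5·0.005 = 0 + j1.847 Ω
Step 3 — With the output port shorted to ground, the output series arm Z2 runs from the junction to ground; the shunt arm Z3 also runs from the junction to ground. They appear in parallel: Z3 || Z2 = 0 + j1.983 Ω.
Step 4 — Series with input arm Z1: Z_in = Z1 + (Z3 || Z2) = 0 - j25.08 Ω = 25.08∠-90.0° Ω.

Z = 0 - j25.08 Ω = 25.08∠-90.0° Ω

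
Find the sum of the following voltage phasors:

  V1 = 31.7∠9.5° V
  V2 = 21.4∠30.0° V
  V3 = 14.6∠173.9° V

Step 1 — Convert each phasor to rectangular form:
  V1 = 31.7·(cos(9.5°) + j·sin(9.5°)) = 31.27 + j5.232 V
  V2 = 21.4·(cos(30.0°) + j·sin(30.0°)) = 18.53 + j10.7 V
  V3 = 14.6·(cos(173.9°) + j·sin(173.9°)) = -14.52 + j1.551 V
Step 2 — Sum components: V_total = 35.28 + j17.48 V.
Step 3 — Convert to polar: |V_total| = 39.38 V, ∠V_total = 26.4°.

V_total = 39.38∠26.4° V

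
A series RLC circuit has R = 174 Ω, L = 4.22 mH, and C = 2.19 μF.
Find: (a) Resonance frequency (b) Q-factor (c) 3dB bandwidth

Step 1 — Resonance condition Im(Z)=0 gives ω₀ = 1/√(LC).
Step 2 — ω₀ = 1/√(0.00422·2.19e-06) = 1.04e+04 rad/s.
Step 3 — f₀ = ω₀/(2π) = 1656 Hz.
Step 4 — Series Q: Q = ω₀L/R = 1.04e+04·0.00422/174 = 0.2523.
Step 5 — 3dB bandwidth: Δω = ω₀/Q = 4.123e+04 rad/s; BW = Δω/(2π) = 6562 Hz.

(a) f₀ = 1656 Hz  (b) Q = 0.2523  (c) BW = 6562 Hz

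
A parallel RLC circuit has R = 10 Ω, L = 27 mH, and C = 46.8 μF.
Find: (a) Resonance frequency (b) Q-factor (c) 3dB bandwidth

Step 1 — Resonance: ω₀ = 1/√(LC) = 1/√(0.027·4.68e-05) = 889.6 rad/s.
Step 2 — f₀ = ω₀/(2π) = 141.6 Hz.
Step 3 — Parallel Q: Q = R/(ω₀L) = 10/(889.6·0.027) = 0.4163.
Step 4 — Bandwidth: Δω = ω₀/Q = 2137 rad/s; BW = Δω/(2π) = 340.1 Hz.

(a) f₀ = 141.6 Hz  (b) Q = 0.4163  (c) BW = 340.1 Hz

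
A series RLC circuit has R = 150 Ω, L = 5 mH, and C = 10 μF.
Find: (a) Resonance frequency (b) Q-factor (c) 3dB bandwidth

Step 1 — Resonance: ω₀ = 1/√(LC) = 1/√(0.005·1e-05) = 4472 rad/s.
Step 2 — f₀ = ω₀/(2π) = 711.8 Hz.
Step 3 — Series Q: Q = ω₀L/R = 4472·0.005/150 = 0.1491.
Step 4 — Bandwidth: Δω = ω₀/Q = 3e+04 rad/s; BW = Δω/(2π) = 4775 Hz.

(a) f₀ = 711.8 Hz  (b) Q = 0.1491  (c) BW = 4775 Hz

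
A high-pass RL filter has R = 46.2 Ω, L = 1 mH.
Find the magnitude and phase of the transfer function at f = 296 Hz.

Step 1 — Angular frequency: ω = 2π·296 = 1860 rad/s.
Step 2 — Transfer function: H(jω) = jωL/(R + jωL).
Step 3 — Numerator jωL = j·1.86; denominator R + jωL = 46.2 + j1.86.
Step 4 — H = 0.001618 + j0.04019.
Step 5 — Magnitude: |H| = 0.04022 (-27.9 dB); phase: φ = 87.7°.

|H| = 0.04022 (-27.9 dB), φ = 87.7°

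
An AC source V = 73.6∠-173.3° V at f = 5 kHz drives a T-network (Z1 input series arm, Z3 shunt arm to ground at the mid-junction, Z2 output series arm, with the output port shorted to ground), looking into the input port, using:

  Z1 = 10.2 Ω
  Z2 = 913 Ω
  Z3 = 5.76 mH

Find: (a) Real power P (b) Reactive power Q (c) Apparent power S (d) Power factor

Step 1 — Angular frequency: ω = 2π·f = 2π·5000 = 3.142e+04 rad/s.
Step 2 — Component impedances:
  Z1: Z = R = 10.2 Ω
  Z2: Z = R = 913 Ω
  Z3: Z = jωL = j·3.142e+04·0.00576 = 0 + j181 Ω
Step 3 — With the output port shorted to ground, the output series arm Z2 runs from the junction to ground; the shunt arm Z3 also runs from the junction to ground. They appear in parallel: Z3 || Z2 = 34.51 + j174.1 Ω.
Step 4 — Series with input arm Z1: Z_in = Z1 + (Z3 || Z2) = 44.71 + j174.1 Ω = 179.8∠75.6° Ω.
Step 5 — Source phasor: V = 73.6∠-173.3° V = -73.1 - j8.587 V.
Step 6 — Current: I = V / Z = -0.1474 + j0.382 A = 0.4094∠111.1° A.
Step 7 — Complex power: S = V·I* = 7.495 + j29.19 VA.
Step 8 — Real power: P = Re(S) = 7.495 W.
Step 9 — Reactive power: Q = Im(S) = 29.19 VAR.
Step 10 — Apparent power: |S| = 30.13 VA.
Step 11 — Power factor: PF = P/|S| = 0.2487 (lagging).

(a) P = 7.495 W  (b) Q = 29.19 VAR  (c) S = 30.13 VA  (d) PF = 0.2487 (lagging)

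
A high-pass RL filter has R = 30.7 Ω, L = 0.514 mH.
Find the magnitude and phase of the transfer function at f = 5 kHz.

Step 1 — Angular frequency: ω = 2π·5000 = 3.142e+04 rad/s.
Step 2 — Transfer function: H(jω) = jωL/(R + jωL).
Step 3 — Numerator jωL = j·16.15; denominator R + jωL = 30.7 + j16.15.
Step 4 — H = 0.2167 + j0.412.
Step 5 — Magnitude: |H| = 0.4655 (-6.6 dB); phase: φ = 62.3°.

|H| = 0.4655 (-6.6 dB), φ = 62.3°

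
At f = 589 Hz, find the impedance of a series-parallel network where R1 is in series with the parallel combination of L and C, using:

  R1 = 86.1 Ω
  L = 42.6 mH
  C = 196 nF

Step 1 — Angular frequency: ω = 2π·f = 2π·589 = 3701 rad/s.
Step 2 — Component impedances:
  R1: Z = R = 86.1 Ω
  L: Z = jωL = j·3701·0.0426 = 0 + j157.7 Ω
  C: Z = 1/(jωC) = -j/(ω·C) = 0 - j1379 Ω
Step 3 — Parallel branch: L || C = 1/(1/L + 1/C) = 0 + j178 Ω.
Step 4 — Series with R1: Z_total = R1 + (L || C) = 86.1 + j178 Ω = 197.7∠64.2° Ω.

Z = 86.1 + j178 Ω = 197.7∠64.2° Ω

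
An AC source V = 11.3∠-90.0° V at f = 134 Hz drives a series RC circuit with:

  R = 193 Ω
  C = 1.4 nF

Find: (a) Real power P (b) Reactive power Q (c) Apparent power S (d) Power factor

Step 1 — Angular frequency: ω = 2π·f = 2π·134 = 841.9 rad/s.
Step 2 — Component impedances:
  R: Z = R = 193 Ω
  C: Z = 1/(jωC) = -j/(ω·C) = 0 - j8.484e+05 Ω
Step 3 — Series combination: Z_total = R + C = 193 - j8.484e+05 Ω = 8.484e+05∠-90.0° Ω.
Step 4 — Source phasor: V = 11.3∠-90.0° V = 0 - j11.3 V.
Step 5 — Current: I = V / Z = 1.332e-05 - j3.03e-09 A = 1.332e-05∠-0.0° A.
Step 6 — Complex power: S = V·I* = 3.424e-08 - j0.0001505 VA.
Step 7 — Real power: P = Re(S) = 3.424e-08 W.
Step 8 — Reactive power: Q = Im(S) = -0.0001505 VAR.
Step 9 — Apparent power: |S| = 0.0001505 VA.
Step 10 — Power factor: PF = P/|S| = 0.0002275 (leading).

(a) P = 3.424e-08 W  (b) Q = -0.0001505 VAR  (c) S = 0.0001505 VA  (d) PF = 0.0002275 (leading)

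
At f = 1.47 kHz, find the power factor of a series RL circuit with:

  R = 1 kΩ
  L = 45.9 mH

Step 1 — Angular frequency: ω = 2π·f = 2π·1470 = 9236 rad/s.
Step 2 — Component impedances:
  R: Z = R = 1000 Ω
  L: Z = jωL = j·9236·0.0459 = 0 + j423.9 Ω
Step 3 — Series combination: Z_total = R + L = 1000 + j423.9 Ω = 1086∠23.0° Ω.
Step 4 — Power factor: PF = cos(φ) = Re(Z)/|Z| = 1000/1086.15 = 0.9207.
Step 5 — Type: Im(Z) = 423.9 ⇒ lagging (phase φ = 23.0°).

PF = 0.9207 (lagging, φ = 23.0°)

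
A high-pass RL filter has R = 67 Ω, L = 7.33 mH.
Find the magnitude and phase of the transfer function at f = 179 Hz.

Step 1 — Angular frequency: ω = 2π·179 = 1125 rad/s.
Step 2 — Transfer function: H(jω) = jωL/(R + jωL).
Step 3 — Numerator jωL = j·8.244; denominator R + jωL = 67 + j8.244.
Step 4 — H = 0.01491 + j0.1212.
Step 5 — Magnitude: |H| = 0.1221 (-18.3 dB); phase: φ = 83.0°.

|H| = 0.1221 (-18.3 dB), φ = 83.0°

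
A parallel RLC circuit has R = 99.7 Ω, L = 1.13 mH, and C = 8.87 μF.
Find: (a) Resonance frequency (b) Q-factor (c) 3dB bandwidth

Step 1 — Resonance: ω₀ = 1/√(LC) = 1/√(0.00113·8.87e-06) = 9988 rad/s.
Step 2 — f₀ = ω₀/(2π) = 1590 Hz.
Step 3 — Parallel Q: Q = R/(ω₀L) = 99.7/(9988·0.00113) = 8.833.
Step 4 — Bandwidth: Δω = ω₀/Q = 1131 rad/s; BW = Δω/(2π) = 180 Hz.

(a) f₀ = 1590 Hz  (b) Q = 8.833  (c) BW = 180 Hz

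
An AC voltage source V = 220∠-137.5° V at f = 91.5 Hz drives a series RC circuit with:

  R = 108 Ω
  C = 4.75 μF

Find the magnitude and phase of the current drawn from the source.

Step 1 — Angular frequency: ω = 2π·f = 2π·91.5 = 574.9 rad/s.
Step 2 — Component impedances:
  R: Z = R = 108 Ω
  C: Z = 1/(jωC) = -j/(ω·C) = 0 - j366.2 Ω
Step 3 — Series combination: Z_total = R + C = 108 - j366.2 Ω = 381.8∠-73.6° Ω.
Step 4 — Source phasor: V = 220∠-137.5° V = -162.2 - j148.6 V.
Step 5 — Ohm's law: I = V / Z_total = (-162.2 - j148.6) / (108 - j366.2) = 0.2532 - j0.5176 A.
Step 6 — Convert to polar: |I| = 0.5762 A, ∠I = -63.9°.

I = 0.5762∠-63.9° A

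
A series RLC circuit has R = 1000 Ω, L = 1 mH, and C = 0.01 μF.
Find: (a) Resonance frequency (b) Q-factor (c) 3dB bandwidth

Step 1 — Resonance condition Im(Z)=0 gives ω₀ = 1/√(LC).
Step 2 — ω₀ = 1/√(0.001·1e-08) = 3.162e+05 rad/s.
Step 3 — f₀ = ω₀/(2π) = 5.033e+04 Hz.
Step 4 — Series Q: Q = ω₀L/R = 3.162e+05·0.001/1000 = 0.3162.
Step 5 — 3dB bandwidth: Δω = ω₀/Q = 1e+06 rad/s; BW = Δω/(2π) = 1.592e+05 Hz.

(a) f₀ = 5.033e+04 Hz  (b) Q = 0.3162  (c) BW = 1.592e+05 Hz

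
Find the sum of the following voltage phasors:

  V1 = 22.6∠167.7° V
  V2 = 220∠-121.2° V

Step 1 — Convert each phasor to rectangular form:
  V1 = 22.6·(cos(167.7°) + j·sin(167.7°)) = -22.08 + j4.814 V
  V2 = 220·(cos(-121.2°) + j·sin(-121.2°)) = -114 - j188.2 V
Step 2 — Sum components: V_total = -136 - j183.4 V.
Step 3 — Convert to polar: |V_total| = 228.3 V, ∠V_total = -126.6°.

V_total = 228.3∠-126.6° V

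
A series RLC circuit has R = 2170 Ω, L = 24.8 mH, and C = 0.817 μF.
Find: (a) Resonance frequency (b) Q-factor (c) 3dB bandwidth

Step 1 — Resonance condition Im(Z)=0 gives ω₀ = 1/√(LC).
Step 2 — ω₀ = 1/√(0.0248·8.17e-07) = 7025 rad/s.
Step 3 — f₀ = ω₀/(2π) = 1118 Hz.
Step 4 — Series Q: Q = ω₀L/R = 7025·0.0248/2170 = 0.08029.
Step 5 — 3dB bandwidth: Δω = ω₀/Q = 8.75e+04 rad/s; BW = Δω/(2π) = 1.393e+04 Hz.

(a) f₀ = 1118 Hz  (b) Q = 0.08029  (c) BW = 1.393e+04 Hz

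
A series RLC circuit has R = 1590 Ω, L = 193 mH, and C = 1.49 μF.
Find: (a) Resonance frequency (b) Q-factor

Step 1 — Resonance condition Im(Z)=0 gives ω₀ = 1/√(LC).
Step 2 — ω₀ = 1/√(0.193·1.49e-06) = 1865 rad/s.
Step 3 — f₀ = ω₀/(2π) = 296.8 Hz.
Step 4 — Series Q: Q = ω₀L/R = 1865·0.193/1590 = 0.2264.

(a) f₀ = 296.8 Hz  (b) Q = 0.2264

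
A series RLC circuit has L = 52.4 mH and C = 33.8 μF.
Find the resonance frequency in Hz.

Step 1 — Resonance condition Im(Z)=0 gives ω₀ = 1/√(LC).
Step 2 — ω₀ = 1/√(0.0524·3.38e-05) = 751.4 rad/s.
Step 3 — f₀ = ω₀/(2π) = 119.6 Hz.

f₀ = 119.6 Hz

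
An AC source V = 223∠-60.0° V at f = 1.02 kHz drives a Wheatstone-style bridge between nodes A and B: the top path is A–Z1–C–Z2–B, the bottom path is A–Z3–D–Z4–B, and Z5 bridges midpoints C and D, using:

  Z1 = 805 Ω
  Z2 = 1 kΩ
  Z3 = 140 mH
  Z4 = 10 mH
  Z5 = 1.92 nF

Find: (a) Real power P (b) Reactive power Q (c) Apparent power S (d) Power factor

Step 1 — Angular frequency: ω = 2π·f = 2π·1020 = 6409 rad/s.
Step 2 — Component impedances:
  Z1: Z = R = 805 Ω
  Z2: Z = R = 1000 Ω
  Z3: Z = jωL = j·6409·0.14 = 0 + j897.2 Ω
  Z4: Z = jωL = j·6409·0.01 = 0 + j64.09 Ω
  Z5: Z = 1/(jωC) = -j/(ω·C) = 0 - j8.127e+04 Ω
Step 3 — Bridge requires nodal analysis (the Z5 bridge couples midpoints C and D, so the two paths cannot be reduced to a simple series/parallel combination). Setting node B to ground and injecting 1 A at node A, the 3-node admittance system at A, C, D solves to V_A = Z_AB = 400.6 + j750.1 Ω = 850.3∠61.9° Ω.
Step 4 — Source phasor: V = 223∠-60.0° V = 111.5 - j193.1 V.
Step 5 — Current: I = V / Z = -0.1386 - j0.2227 A = 0.2622∠-121.9° A.
Step 6 — Complex power: S = V·I* = 27.55 + j51.58 VA.
Step 7 — Real power: P = Re(S) = 27.55 W.
Step 8 — Reactive power: Q = Im(S) = 51.58 VAR.
Step 9 — Apparent power: |S| = 58.48 VA.
Step 10 — Power factor: PF = P/|S| = 0.4711 (lagging).

(a) P = 27.55 W  (b) Q = 51.58 VAR  (c) S = 58.48 VA  (d) PF = 0.4711 (lagging)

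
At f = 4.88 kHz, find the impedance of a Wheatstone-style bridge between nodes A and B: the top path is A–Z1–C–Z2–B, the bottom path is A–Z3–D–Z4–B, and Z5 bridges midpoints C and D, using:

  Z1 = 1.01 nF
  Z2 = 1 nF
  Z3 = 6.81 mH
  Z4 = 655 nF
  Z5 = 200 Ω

Step 1 — Angular frequency: ω = 2π·f = 2π·4880 = 3.066e+04 rad/s.
Step 2 — Component impedances:
  Z1: Z = 1/(jωC) = -j/(ω·C) = 0 - j3.229e+04 Ω
  Z2: Z = 1/(jωC) = -j/(ω·C) = 0 - j3.261e+04 Ω
  Z3: Z = jωL = j·3.066e+04·0.00681 = 0 + j208.8 Ω
  Z4: Z = 1/(jωC) = -j/(ω·C) = 0 - j49.79 Ω
  Z5: Z = R = 200 Ω
Step 3 — Bridge requires nodal analysis (the Z5 bridge couples midpoints C and D, so the two paths cannot be reduced to a simple series/parallel combination). Setting node B to ground and injecting 1 A at node A, the 3-node admittance system at A, C, D solves to V_A = Z_AB = 0.0129 + j160.5 Ω = 160.5∠90.0° Ω.

Z = 0.0129 + j160.5 Ω = 160.5∠90.0° Ω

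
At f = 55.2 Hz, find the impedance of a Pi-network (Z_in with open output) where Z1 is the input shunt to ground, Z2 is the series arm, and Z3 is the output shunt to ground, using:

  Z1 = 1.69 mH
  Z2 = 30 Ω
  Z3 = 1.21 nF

Step 1 — Angular frequency: ω = 2π·f = 2π·55.2 = 346.8 rad/s.
Step 2 — Component impedances:
  Z1: Z = jωL = j·346.8·0.00169 = 0 + j0.5861 Ω
  Z2: Z = R = 30 Ω
  Z3: Z = 1/(jωC) = -j/(ω·C) = 0 - j2.383e+06 Ω
Step 3 — With open output, the series arm Z2 and the output shunt Z3 appear in series to ground: Z2 + Z3 = 30 - j2.383e+06 Ω.
Step 4 — Parallel with input shunt Z1: Z_in = Z1 || (Z2 + Z3) = 0 + j0.5861 Ω = 0.5861∠90.0° Ω.

Z = 0 + j0.5861 Ω = 0.5861∠90.0° Ω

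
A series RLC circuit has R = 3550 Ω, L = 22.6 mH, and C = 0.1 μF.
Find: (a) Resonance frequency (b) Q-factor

Step 1 — Resonance condition Im(Z)=0 gives ω₀ = 1/√(LC).
Step 2 — ω₀ = 1/√(0.0226·1e-07) = 2.104e+04 rad/s.
Step 3 — f₀ = ω₀/(2π) = 3348 Hz.
Step 4 — Series Q: Q = ω₀L/R = 2.104e+04·0.0226/3550 = 0.1339.

(a) f₀ = 3348 Hz  (b) Q = 0.1339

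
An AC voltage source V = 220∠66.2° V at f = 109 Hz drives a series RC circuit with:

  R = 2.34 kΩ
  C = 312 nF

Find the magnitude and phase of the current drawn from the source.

Step 1 — Angular frequency: ω = 2π·f = 2π·109 = 684.9 rad/s.
Step 2 — Component impedances:
  R: Z = R = 2340 Ω
  C: Z = 1/(jωC) = -j/(ω·C) = 0 - j4680 Ω
Step 3 — Series combination: Z_total = R + C = 2340 - j4680 Ω = 5232∠-63.4° Ω.
Step 4 — Source phasor: V = 220∠66.2° V = 88.78 + j201.3 V.
Step 5 — Ohm's law: I = V / Z_total = (88.78 + j201.3) / (2340 - j4680) = -0.02682 + j0.03238 A.
Step 6 — Convert to polar: |I| = 0.04205 A, ∠I = 129.6°.

I = 0.04205∠129.6° A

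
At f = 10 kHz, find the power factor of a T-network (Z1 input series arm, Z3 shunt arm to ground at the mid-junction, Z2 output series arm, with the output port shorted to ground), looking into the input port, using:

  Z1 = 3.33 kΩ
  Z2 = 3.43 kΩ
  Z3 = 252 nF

Step 1 — Angular frequency: ω = 2π·f = 2π·1e+04 = 6.283e+04 rad/s.
Step 2 — Component impedances:
  Z1: Z = R = 3330 Ω
  Z2: Z = R = 3430 Ω
  Z3: Z = 1/(jωC) = -j/(ω·C) = 0 - j63.16 Ω
Step 3 — With the output port shorted to ground, the output series arm Z2 runs from the junction to ground; the shunt arm Z3 also runs from the junction to ground. They appear in parallel: Z3 || Z2 = 1.163 - j63.14 Ω.
Step 4 — Series with input arm Z1: Z_in = Z1 + (Z3 || Z2) = 3331 - j63.14 Ω = 3332∠-1.1° Ω.
Step 5 — Power factor: PF = cos(φ) = Re(Z)/|Z| = 3331.2/3331.8 = 0.9998.
Step 6 — Type: Im(Z) = -63.14 ⇒ leading (phase φ = -1.1°).

PF = 0.9998 (leading, φ = -1.1°)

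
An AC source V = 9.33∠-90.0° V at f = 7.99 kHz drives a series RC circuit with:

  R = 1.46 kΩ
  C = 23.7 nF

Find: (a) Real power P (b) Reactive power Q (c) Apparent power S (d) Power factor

Step 1 — Angular frequency: ω = 2π·f = 2π·7990 = 5.02e+04 rad/s.
Step 2 — Component impedances:
  R: Z = R = 1460 Ω
  C: Z = 1/(jωC) = -j/(ω·C) = 0 - j840.5 Ω
Step 3 — Series combination: Z_total = R + C = 1460 - j840.5 Ω = 1685∠-29.9° Ω.
Step 4 — Source phasor: V = 9.33∠-90.0° V = 0 - j9.33 V.
Step 5 — Current: I = V / Z = 0.002763 - j0.0048 A = 0.005538∠-60.1° A.
Step 6 — Complex power: S = V·I* = 0.04478 - j0.02578 VA.
Step 7 — Real power: P = Re(S) = 0.04478 W.
Step 8 — Reactive power: Q = Im(S) = -0.02578 VAR.
Step 9 — Apparent power: |S| = 0.05167 VA.
Step 10 — Power factor: PF = P/|S| = 0.8667 (leading).

(a) P = 0.04478 W  (b) Q = -0.02578 VAR  (c) S = 0.05167 VA  (d) PF = 0.8667 (leading)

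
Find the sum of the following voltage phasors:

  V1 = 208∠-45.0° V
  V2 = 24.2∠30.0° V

Step 1 — Convert each phasor to rectangular form:
  V1 = 208·(cos(-45.0°) + j·sin(-45.0°)) = 147.1 - j147.1 V
  V2 = 24.2·(cos(30.0°) + j·sin(30.0°)) = 20.96 + j12.1 V
Step 2 — Sum components: V_total = 168 - j135 V.
Step 3 — Convert to polar: |V_total| = 215.5 V, ∠V_total = -38.8°.

V_total = 215.5∠-38.8° V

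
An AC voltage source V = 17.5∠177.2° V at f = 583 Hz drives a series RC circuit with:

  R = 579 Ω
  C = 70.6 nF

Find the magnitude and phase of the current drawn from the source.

Step 1 — Angular frequency: ω = 2π·f = 2π·583 = 3663 rad/s.
Step 2 — Component impedances:
  R: Z = R = 579 Ω
  C: Z = 1/(jωC) = -j/(ω·C) = 0 - j3867 Ω
Step 3 — Series combination: Z_total = R + C = 579 - j3867 Ω = 3910∠-81.5° Ω.
Step 4 — Source phasor: V = 17.5∠177.2° V = -17.48 + j0.8549 V.
Step 5 — Ohm's law: I = V / Z_total = (-17.48 + j0.8549) / (579 - j3867) = -0.0008783 - j0.004389 A.
Step 6 — Convert to polar: |I| = 0.004476 A, ∠I = -101.3°.

I = 0.004476∠-101.3° A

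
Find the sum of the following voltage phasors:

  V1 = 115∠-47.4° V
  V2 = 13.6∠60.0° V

Step 1 — Convert each phasor to rectangular form:
  V1 = 115·(cos(-47.4°) + j·sin(-47.4°)) = 77.84 - j84.65 V
  V2 = 13.6·(cos(60.0°) + j·sin(60.0°)) = 6.8 + j11.78 V
Step 2 — Sum components: V_total = 84.64 - j72.87 V.
Step 3 — Convert to polar: |V_total| = 111.7 V, ∠V_total = -40.7°.

V_total = 111.7∠-40.7° V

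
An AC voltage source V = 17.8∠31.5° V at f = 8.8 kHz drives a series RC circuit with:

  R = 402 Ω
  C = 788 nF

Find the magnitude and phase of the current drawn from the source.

Step 1 — Angular frequency: ω = 2π·f = 2π·8800 = 5.529e+04 rad/s.
Step 2 — Component impedances:
  R: Z = R = 402 Ω
  C: Z = 1/(jωC) = -j/(ω·C) = 0 - j22.95 Ω
Step 3 — Series combination: Z_total = R + C = 402 - j22.95 Ω = 402.7∠-3.3° Ω.
Step 4 — Source phasor: V = 17.8∠31.5° V = 15.18 + j9.3 V.
Step 5 — Ohm's law: I = V / Z_total = (15.18 + j9.3) / (402 - j22.95) = 0.03631 + j0.02521 A.
Step 6 — Convert to polar: |I| = 0.04421 A, ∠I = 34.8°.

I = 0.04421∠34.8° A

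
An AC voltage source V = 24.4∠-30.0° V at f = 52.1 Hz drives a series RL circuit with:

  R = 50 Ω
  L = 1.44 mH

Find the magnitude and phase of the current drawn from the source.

Step 1 — Angular frequency: ω = 2π·f = 2π·52.1 = 327.4 rad/s.
Step 2 — Component impedances:
  R: Z = R = 50 Ω
  L: Z = jωL = j·327.4·0.00144 = 0 + j0.4714 Ω
Step 3 — Series combination: Z_total = R + L = 50 + j0.4714 Ω = 50∠0.5° Ω.
Step 4 — Source phasor: V = 24.4∠-30.0° V = 21.13 - j12.2 V.
Step 5 — Ohm's law: I = V / Z_total = (21.13 - j12.2) / (50 + j0.4714) = 0.4203 - j0.248 A.
Step 6 — Convert to polar: |I| = 0.488 A, ∠I = -30.5°.

I = 0.488∠-30.5° A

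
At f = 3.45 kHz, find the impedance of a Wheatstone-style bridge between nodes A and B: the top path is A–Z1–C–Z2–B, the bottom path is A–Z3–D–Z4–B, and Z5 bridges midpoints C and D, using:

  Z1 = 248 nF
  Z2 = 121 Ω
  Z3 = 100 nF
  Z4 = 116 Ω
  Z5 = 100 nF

Step 1 — Angular frequency: ω = 2π·f = 2π·3450 = 2.168e+04 rad/s.
Step 2 — Component impedances:
  Z1: Z = 1/(jωC) = -j/(ω·C) = 0 - j186 Ω
  Z2: Z = R = 121 Ω
  Z3: Z = 1/(jωC) = -j/(ω·C) = 0 - j461.3 Ω
  Z4: Z = R = 116 Ω
  Z5: Z = 1/(jωC) = -j/(ω·C) = 0 - j461.3 Ω
Step 3 — Bridge requires nodal analysis (the Z5 bridge couples midpoints C and D, so the two paths cannot be reduced to a simple series/parallel combination). Setting node B to ground and injecting 1 A at node A, the 3-node admittance system at A, C, D solves to V_A = Z_AB = 65.88 - j138.4 Ω = 153.3∠-64.5° Ω.

Z = 65.88 - j138.4 Ω = 153.3∠-64.5° Ω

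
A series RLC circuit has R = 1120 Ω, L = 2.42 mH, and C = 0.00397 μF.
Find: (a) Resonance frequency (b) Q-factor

Step 1 — Resonance condition Im(Z)=0 gives ω₀ = 1/√(LC).
Step 2 — ω₀ = 1/√(0.00242·3.97e-09) = 3.226e+05 rad/s.
Step 3 — f₀ = ω₀/(2π) = 5.135e+04 Hz.
Step 4 — Series Q: Q = ω₀L/R = 3.226e+05·0.00242/1120 = 0.6971.

(a) f₀ = 5.135e+04 Hz  (b) Q = 0.6971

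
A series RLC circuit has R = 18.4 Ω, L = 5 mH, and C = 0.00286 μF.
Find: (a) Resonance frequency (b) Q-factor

Step 1 — Resonance condition Im(Z)=0 gives ω₀ = 1/√(LC).
Step 2 — ω₀ = 1/√(0.005·2.86e-09) = 2.644e+05 rad/s.
Step 3 — f₀ = ω₀/(2π) = 4.209e+04 Hz.
Step 4 — Series Q: Q = ω₀L/R = 2.644e+05·0.005/18.4 = 71.86.

(a) f₀ = 4.209e+04 Hz  (b) Q = 71.86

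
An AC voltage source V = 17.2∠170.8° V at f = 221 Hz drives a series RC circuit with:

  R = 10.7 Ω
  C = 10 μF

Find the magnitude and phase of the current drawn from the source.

Step 1 — Angular frequency: ω = 2π·f = 2π·221 = 1389 rad/s.
Step 2 — Component impedances:
  R: Z = R = 10.7 Ω
  C: Z = 1/(jωC) = -j/(ω·C) = 0 - j72.02 Ω
Step 3 — Series combination: Z_total = R + C = 10.7 - j72.02 Ω = 72.81∠-81.5° Ω.
Step 4 — Source phasor: V = 17.2∠170.8° V = -16.98 + j2.75 V.
Step 5 — Ohm's law: I = V / Z_total = (-16.98 + j2.75) / (10.7 - j72.02) = -0.07163 - j0.2251 A.
Step 6 — Convert to polar: |I| = 0.2362 A, ∠I = -107.7°.

I = 0.2362∠-107.7° A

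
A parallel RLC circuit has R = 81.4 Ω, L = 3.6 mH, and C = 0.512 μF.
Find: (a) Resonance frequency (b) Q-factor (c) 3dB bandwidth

Step 1 — Resonance: ω₀ = 1/√(LC) = 1/√(0.0036·5.12e-07) = 2.329e+04 rad/s.
Step 2 — f₀ = ω₀/(2π) = 3707 Hz.
Step 3 — Parallel Q: Q = R/(ω₀L) = 81.4/(2.329e+04·0.0036) = 0.9708.
Step 4 — Bandwidth: Δω = ω₀/Q = 2.399e+04 rad/s; BW = Δω/(2π) = 3819 Hz.

(a) f₀ = 3707 Hz  (b) Q = 0.9708  (c) BW = 3819 Hz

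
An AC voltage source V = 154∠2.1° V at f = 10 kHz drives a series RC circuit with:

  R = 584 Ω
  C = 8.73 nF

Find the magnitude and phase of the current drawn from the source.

Step 1 — Angular frequency: ω = 2π·f = 2π·1e+04 = 6.283e+04 rad/s.
Step 2 — Component impedances:
  R: Z = R = 584 Ω
  C: Z = 1/(jωC) = -j/(ω·C) = 0 - j1823 Ω
Step 3 — Series combination: Z_total = R + C = 584 - j1823 Ω = 1914∠-72.2° Ω.
Step 4 — Source phasor: V = 154∠2.1° V = 153.9 + j5.643 V.
Step 5 — Ohm's law: I = V / Z_total = (153.9 + j5.643) / (584 - j1823) = 0.02172 + j0.07746 A.
Step 6 — Convert to polar: |I| = 0.08045 A, ∠I = 74.3°.

I = 0.08045∠74.3° A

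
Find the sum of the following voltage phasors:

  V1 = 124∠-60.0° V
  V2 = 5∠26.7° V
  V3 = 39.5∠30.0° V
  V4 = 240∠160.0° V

Step 1 — Convert each phasor to rectangular form:
  V1 = 124·(cos(-60.0°) + j·sin(-60.0°)) = 62 - j107.4 V
  V2 = 5·(cos(26.7°) + j·sin(26.7°)) = 4.467 + j2.247 V
  V3 = 39.5·(cos(30.0°) + j·sin(30.0°)) = 34.21 + j19.75 V
  V4 = 240·(cos(160.0°) + j·sin(160.0°)) = -225.5 + j82.08 V
Step 2 — Sum components: V_total = -124.9 - j3.306 V.
Step 3 — Convert to polar: |V_total| = 124.9 V, ∠V_total = -178.5°.

V_total = 124.9∠-178.5° V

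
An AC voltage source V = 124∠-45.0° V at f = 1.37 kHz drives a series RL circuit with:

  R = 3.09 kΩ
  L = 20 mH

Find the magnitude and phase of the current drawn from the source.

Step 1 — Angular frequency: ω = 2π·f = 2π·1370 = 8608 rad/s.
Step 2 — Component impedances:
  R: Z = R = 3090 Ω
  L: Z = jωL = j·8608·0.02 = 0 + j172.2 Ω
Step 3 — Series combination: Z_total = R + L = 3090 + j172.2 Ω = 3095∠3.2° Ω.
Step 4 — Source phasor: V = 124∠-45.0° V = 87.68 - j87.68 V.
Step 5 — Ohm's law: I = V / Z_total = (87.68 - j87.68) / (3090 + j172.2) = 0.02671 - j0.02986 A.
Step 6 — Convert to polar: |I| = 0.04007 A, ∠I = -48.2°.

I = 0.04007∠-48.2° A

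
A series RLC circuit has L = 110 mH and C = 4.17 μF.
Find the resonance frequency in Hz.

Step 1 — Resonance condition Im(Z)=0 gives ω₀ = 1/√(LC).
Step 2 — ω₀ = 1/√(0.11·4.17e-06) = 1477 rad/s.
Step 3 — f₀ = ω₀/(2π) = 235 Hz.

f₀ = 235 Hz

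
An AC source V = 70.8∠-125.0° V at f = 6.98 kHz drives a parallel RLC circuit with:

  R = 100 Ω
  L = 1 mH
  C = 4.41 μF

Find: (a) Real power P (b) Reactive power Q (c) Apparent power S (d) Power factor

Step 1 — Angular frequency: ω = 2π·f = 2π·6980 = 4.386e+04 rad/s.
Step 2 — Component impedances:
  R: Z = R = 100 Ω
  L: Z = jωL = j·4.386e+04·0.001 = 0 + j43.86 Ω
  C: Z = 1/(jωC) = -j/(ω·C) = 0 - j5.17 Ω
Step 3 — Parallel combination: 1/Z_total = 1/R + 1/L + 1/C; Z_total = 0.3424 - j5.841 Ω = 5.851∠-86.6° Ω.
Step 4 — Source phasor: V = 70.8∠-125.0° V = -40.61 - j58 V.
Step 5 — Current: I = V / Z = 9.488 - j7.508 A = 12.1∠-38.4° A.
Step 6 — Complex power: S = V·I* = 50.13 - j855.2 VA.
Step 7 — Real power: P = Re(S) = 50.13 W.
Step 8 — Reactive power: Q = Im(S) = -855.2 VAR.
Step 9 — Apparent power: |S| = 856.7 VA.
Step 10 — Power factor: PF = P/|S| = 0.05851 (leading).

(a) P = 50.13 W  (b) Q = -855.2 VAR  (c) S = 856.7 VA  (d) PF = 0.05851 (leading)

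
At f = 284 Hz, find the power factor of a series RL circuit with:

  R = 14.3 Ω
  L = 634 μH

Step 1 — Angular frequency: ω = 2π·f = 2π·284 = 1784 rad/s.
Step 2 — Component impedances:
  R: Z = R = 14.3 Ω
  L: Z = jωL = j·1784·0.000634 = 0 + j1.131 Ω
Step 3 — Series combination: Z_total = R + L = 14.3 + j1.131 Ω = 14.34∠4.5° Ω.
Step 4 — Power factor: PF = cos(φ) = Re(Z)/|Z| = 14.3/14.345 = 0.9969.
Step 5 — Type: Im(Z) = 1.131 ⇒ lagging (phase φ = 4.5°).

PF = 0.9969 (lagging, φ = 4.5°)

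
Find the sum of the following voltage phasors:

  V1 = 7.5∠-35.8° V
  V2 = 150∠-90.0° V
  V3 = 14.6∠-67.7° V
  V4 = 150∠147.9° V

Step 1 — Convert each phasor to rectangular form:
  V1 = 7.5·(cos(-35.8°) + j·sin(-35.8°)) = 6.083 - j4.387 V
  V2 = 150·(cos(-90.0°) + j·sin(-90.0°)) = 0 - j150 V
  V3 = 14.6·(cos(-67.7°) + j·sin(-67.7°)) = 5.54 - j13.51 V
  V4 = 150·(cos(147.9°) + j·sin(147.9°)) = -127.1 + j79.71 V
Step 2 — Sum components: V_total = -115.4 - j88.19 V.
Step 3 — Convert to polar: |V_total| = 145.3 V, ∠V_total = -142.6°.

V_total = 145.3∠-142.6° V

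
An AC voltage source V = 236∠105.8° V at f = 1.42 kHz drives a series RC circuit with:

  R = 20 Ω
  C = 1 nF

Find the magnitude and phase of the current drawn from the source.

Step 1 — Angular frequency: ω = 2π·f = 2π·1420 = 8922 rad/s.
Step 2 — Component impedances:
  R: Z = R = 20 Ω
  C: Z = 1/(jωC) = -j/(ω·C) = 0 - j1.121e+05 Ω
Step 3 — Series combination: Z_total = R + C = 20 - j1.121e+05 Ω = 1.121e+05∠-90.0° Ω.
Step 4 — Source phasor: V = 236∠105.8° V = -64.26 + j227.1 V.
Step 5 — Ohm's law: I = V / Z_total = (-64.26 + j227.1) / (20 - j1.121e+05) = -0.002026 - j0.000573 A.
Step 6 — Convert to polar: |I| = 0.002106 A, ∠I = -164.2°.

I = 0.002106∠-164.2° A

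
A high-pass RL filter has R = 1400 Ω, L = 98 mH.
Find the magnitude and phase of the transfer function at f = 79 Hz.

Step 1 — Angular frequency: ω = 2π·79 = 496.4 rad/s.
Step 2 — Transfer function: H(jω) = jωL/(R + jωL).
Step 3 — Numerator jωL = j·48.64; denominator R + jωL = 1400 + j48.64.
Step 4 — H = 0.001206 + j0.0347.
Step 5 — Magnitude: |H| = 0.03473 (-29.2 dB); phase: φ = 88.0°.

|H| = 0.03473 (-29.2 dB), φ = 88.0°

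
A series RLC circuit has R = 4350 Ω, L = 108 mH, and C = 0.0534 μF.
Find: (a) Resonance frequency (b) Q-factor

Step 1 — Resonance condition Im(Z)=0 gives ω₀ = 1/√(LC).
Step 2 — ω₀ = 1/√(0.108·5.34e-08) = 1.317e+04 rad/s.
Step 3 — f₀ = ω₀/(2π) = 2096 Hz.
Step 4 — Series Q: Q = ω₀L/R = 1.317e+04·0.108/4350 = 0.3269.

(a) f₀ = 2096 Hz  (b) Q = 0.3269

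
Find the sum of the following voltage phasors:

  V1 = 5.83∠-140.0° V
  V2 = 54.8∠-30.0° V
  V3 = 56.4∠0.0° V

Step 1 — Convert each phasor to rectangular form:
  V1 = 5.83·(cos(-140.0°) + j·sin(-140.0°)) = -4.466 - j3.747 V
  V2 = 54.8·(cos(-30.0°) + j·sin(-30.0°)) = 47.46 - j27.4 V
  V3 = 56.4·(cos(0.0°) + j·sin(0.0°)) = 56.4 V
Step 2 — Sum components: V_total = 99.39 - j31.15 V.
Step 3 — Convert to polar: |V_total| = 104.2 V, ∠V_total = -17.4°.

V_total = 104.2∠-17.4° V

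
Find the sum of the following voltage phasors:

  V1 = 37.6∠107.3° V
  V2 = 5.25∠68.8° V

Step 1 — Convert each phasor to rectangular form:
  V1 = 37.6·(cos(107.3°) + j·sin(107.3°)) = -11.18 + j35.9 V
  V2 = 5.25·(cos(68.8°) + j·sin(68.8°)) = 1.899 + j4.895 V
Step 2 — Sum components: V_total = -9.283 + j40.79 V.
Step 3 — Convert to polar: |V_total| = 41.84 V, ∠V_total = 102.8°.

V_total = 41.84∠102.8° V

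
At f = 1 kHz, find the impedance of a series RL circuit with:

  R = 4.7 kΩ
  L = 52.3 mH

Step 1 — Angular frequency: ω = 2π·f = 2π·1000 = 6283 rad/s.
Step 2 — Component impedances:
  R: Z = R = 4700 Ω
  L: Z = jωL = j·6283·0.0523 = 0 + j328.6 Ω
Step 3 — Series combination: Z_total = R + L = 4700 + j328.6 Ω = 4711∠4.0° Ω.

Z = 4700 + j328.6 Ω = 4711∠4.0° Ω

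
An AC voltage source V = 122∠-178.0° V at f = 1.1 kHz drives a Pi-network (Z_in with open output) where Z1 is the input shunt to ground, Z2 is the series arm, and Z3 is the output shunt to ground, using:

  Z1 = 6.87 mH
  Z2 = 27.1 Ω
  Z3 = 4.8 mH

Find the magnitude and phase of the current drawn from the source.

Step 1 — Angular frequency: ω = 2π·f = 2π·1100 = 6912 rad/s.
Step 2 — Component impedances:
  Z1: Z = jωL = j·6912·0.00687 = 0 + j47.48 Ω
  Z2: Z = R = 27.1 Ω
  Z3: Z = jωL = j·6912·0.0048 = 0 + j33.18 Ω
Step 3 — With open output, the series arm Z2 and the output shunt Z3 appear in series to ground: Z2 + Z3 = 27.1 + j33.18 Ω.
Step 4 — Parallel with input shunt Z1: Z_in = Z1 || (Z2 + Z3) = 8.439 + j22.37 Ω = 23.9∠69.3° Ω.
Step 5 — Source phasor: V = 122∠-178.0° V = -121.9 - j4.258 V.
Step 6 — Ohm's law: I = V / Z_total = (-121.9 - j4.258) / (8.439 + j22.37) = -1.967 + j4.709 A.
Step 7 — Convert to polar: |I| = 5.104 A, ∠I = 112.7°.

I = 5.104∠112.7° A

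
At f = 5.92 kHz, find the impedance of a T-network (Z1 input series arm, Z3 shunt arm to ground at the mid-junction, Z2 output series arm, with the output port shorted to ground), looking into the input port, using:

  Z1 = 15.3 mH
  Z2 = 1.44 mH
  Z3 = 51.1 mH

Step 1 — Angular frequency: ω = 2π·f = 2π·5920 = 3.72e+04 rad/s.
Step 2 — Component impedances:
  Z1: Z = jωL = j·3.72e+04·0.0153 = 0 + j569.1 Ω
  Z2: Z = jωL = j·3.72e+04·0.00144 = 0 + j53.56 Ω
  Z3: Z = jωL = j·3.72e+04·0.0511 = 0 + j1901 Ω
Step 3 — With the output port shorted to ground, the output series arm Z2 runs from the junction to ground; the shunt arm Z3 also runs from the junction to ground. They appear in parallel: Z3 || Z2 = 0 + j52.09 Ω.
Step 4 — Series with input arm Z1: Z_in = Z1 + (Z3 || Z2) = 0 + j621.2 Ω = 621.2∠90.0° Ω.

Z = 0 + j621.2 Ω = 621.2∠90.0° Ω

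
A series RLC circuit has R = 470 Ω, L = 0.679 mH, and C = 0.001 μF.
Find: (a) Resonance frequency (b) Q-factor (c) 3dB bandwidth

Step 1 — Resonance: ω₀ = 1/√(LC) = 1/√(0.000679·1e-09) = 1.214e+06 rad/s.
Step 2 — f₀ = ω₀/(2π) = 1.931e+05 Hz.
Step 3 — Series Q: Q = ω₀L/R = 1.214e+06·0.000679/470 = 1.753.
Step 4 — Bandwidth: Δω = ω₀/Q = 6.922e+05 rad/s; BW = Δω/(2π) = 1.102e+05 Hz.

(a) f₀ = 1.931e+05 Hz  (b) Q = 1.753  (c) BW = 1.102e+05 Hz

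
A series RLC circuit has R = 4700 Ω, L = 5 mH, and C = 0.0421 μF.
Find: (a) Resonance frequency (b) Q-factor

Step 1 — Resonance condition Im(Z)=0 gives ω₀ = 1/√(LC).
Step 2 — ω₀ = 1/√(0.005·4.21e-08) = 6.892e+04 rad/s.
Step 3 — f₀ = ω₀/(2π) = 1.097e+04 Hz.
Step 4 — Series Q: Q = ω₀L/R = 6.892e+04·0.005/4700 = 0.07332.

(a) f₀ = 1.097e+04 Hz  (b) Q = 0.07332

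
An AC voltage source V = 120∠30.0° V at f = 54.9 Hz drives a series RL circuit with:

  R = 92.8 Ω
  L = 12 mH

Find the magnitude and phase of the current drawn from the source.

Step 1 — Angular frequency: ω = 2π·f = 2π·54.9 = 344.9 rad/s.
Step 2 — Component impedances:
  R: Z = R = 92.8 Ω
  L: Z = jωL = j·344.9·0.012 = 0 + j4.139 Ω
Step 3 — Series combination: Z_total = R + L = 92.8 + j4.139 Ω = 92.89∠2.6° Ω.
Step 4 — Source phasor: V = 120∠30.0° V = 103.9 + j60 V.
Step 5 — Ohm's law: I = V / Z_total = (103.9 + j60) / (92.8 + j4.139) = 1.146 + j0.5954 A.
Step 6 — Convert to polar: |I| = 1.292 A, ∠I = 27.4°.

I = 1.292∠27.4° A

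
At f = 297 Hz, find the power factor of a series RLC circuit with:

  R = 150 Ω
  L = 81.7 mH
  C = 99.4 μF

Step 1 — Angular frequency: ω = 2π·f = 2π·297 = 1866 rad/s.
Step 2 — Component impedances:
  R: Z = R = 150 Ω
  L: Z = jωL = j·1866·0.0817 = 0 + j152.5 Ω
  C: Z = 1/(jωC) = -j/(ω·C) = 0 - j5.391 Ω
Step 3 — Series combination: Z_total = R + L + C = 150 + j147.1 Ω = 210.1∠44.4° Ω.
Step 4 — Power factor: PF = cos(φ) = Re(Z)/|Z| = 150/210.07 = 0.714.
Step 5 — Type: Im(Z) = 147.1 ⇒ lagging (phase φ = 44.4°).

PF = 0.714 (lagging, φ = 44.4°)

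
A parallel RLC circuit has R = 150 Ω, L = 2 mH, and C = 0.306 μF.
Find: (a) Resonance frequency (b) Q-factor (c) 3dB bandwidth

Step 1 — Resonance: ω₀ = 1/√(LC) = 1/√(0.002·3.06e-07) = 4.042e+04 rad/s.
Step 2 — f₀ = ω₀/(2π) = 6433 Hz.
Step 3 — Parallel Q: Q = R/(ω₀L) = 150/(4.042e+04·0.002) = 1.855.
Step 4 — Bandwidth: Δω = ω₀/Q = 2.179e+04 rad/s; BW = Δω/(2π) = 3467 Hz.

(a) f₀ = 6433 Hz  (b) Q = 1.855  (c) BW = 3467 Hz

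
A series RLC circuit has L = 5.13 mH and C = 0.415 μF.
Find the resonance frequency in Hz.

Step 1 — Resonance condition Im(Z)=0 gives ω₀ = 1/√(LC).
Step 2 — ω₀ = 1/√(0.00513·4.15e-07) = 2.167e+04 rad/s.
Step 3 — f₀ = ω₀/(2π) = 3449 Hz.

f₀ = 3449 Hz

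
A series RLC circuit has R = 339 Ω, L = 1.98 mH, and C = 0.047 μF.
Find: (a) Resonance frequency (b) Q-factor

Step 1 — Resonance condition Im(Z)=0 gives ω₀ = 1/√(LC).
Step 2 — ω₀ = 1/√(0.00198·4.7e-08) = 1.037e+05 rad/s.
Step 3 — f₀ = ω₀/(2π) = 1.65e+04 Hz.
Step 4 — Series Q: Q = ω₀L/R = 1.037e+05·0.00198/339 = 0.6055.

(a) f₀ = 1.65e+04 Hz  (b) Q = 0.6055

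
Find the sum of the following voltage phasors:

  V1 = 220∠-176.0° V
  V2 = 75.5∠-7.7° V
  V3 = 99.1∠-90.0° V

Step 1 — Convert each phasor to rectangular form:
  V1 = 220·(cos(-176.0°) + j·sin(-176.0°)) = -219.5 - j15.35 V
  V2 = 75.5·(cos(-7.7°) + j·sin(-7.7°)) = 74.82 - j10.12 V
  V3 = 99.1·(cos(-90.0°) + j·sin(-90.0°)) = 0 - j99.1 V
Step 2 — Sum components: V_total = -144.6 - j124.6 V.
Step 3 — Convert to polar: |V_total| = 190.9 V, ∠V_total = -139.3°.

V_total = 190.9∠-139.3° V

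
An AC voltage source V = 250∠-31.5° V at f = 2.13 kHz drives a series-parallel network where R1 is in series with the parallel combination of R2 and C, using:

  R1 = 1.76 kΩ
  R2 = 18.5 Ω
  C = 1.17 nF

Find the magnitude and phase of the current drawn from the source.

Step 1 — Angular frequency: ω = 2π·f = 2π·2130 = 1.338e+04 rad/s.
Step 2 — Component impedances:
  R1: Z = R = 1760 Ω
  R2: Z = R = 18.5 Ω
  C: Z = 1/(jωC) = -j/(ω·C) = 0 - j6.386e+04 Ω
Step 3 — Parallel branch: R2 || C = 1/(1/R2 + 1/C) = 18.5 - j0.005359 Ω.
Step 4 — Series with R1: Z_total = R1 + (R2 || C) = 1778 - j0.005359 Ω = 1778∠-0.0° Ω.
Step 5 — Source phasor: V = 250∠-31.5° V = 213.2 - j130.6 V.
Step 6 — Ohm's law: I = V / Z_total = (213.2 - j130.6) / (1778 - j0.005359) = 0.1199 - j0.07345 A.
Step 7 — Convert to polar: |I| = 0.1406 A, ∠I = -31.5°.

I = 0.1406∠-31.5° A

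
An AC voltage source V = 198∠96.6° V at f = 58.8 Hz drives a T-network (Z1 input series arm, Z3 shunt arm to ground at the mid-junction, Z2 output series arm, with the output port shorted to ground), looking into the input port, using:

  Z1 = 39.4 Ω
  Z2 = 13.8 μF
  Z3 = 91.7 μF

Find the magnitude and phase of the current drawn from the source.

Step 1 — Angular frequency: ω = 2π·f = 2π·58.8 = 369.5 rad/s.
Step 2 — Component impedances:
  Z1: Z = R = 39.4 Ω
  Z2: Z = 1/(jωC) = -j/(ω·C) = 0 - j196.1 Ω
  Z3: Z = 1/(jωC) = -j/(ω·C) = 0 - j29.52 Ω
Step 3 — With the output port shorted to ground, the output series arm Z2 runs from the junction to ground; the shunt arm Z3 also runs from the junction to ground. They appear in parallel: Z3 || Z2 = 0 - j25.66 Ω.
Step 4 — Series with input arm Z1: Z_in = Z1 + (Z3 || Z2) = 39.4 - j25.66 Ω = 47.02∠-33.1° Ω.
Step 5 — Source phasor: V = 198∠96.6° V = -22.76 + j196.7 V.
Step 6 — Ohm's law: I = V / Z_total = (-22.76 + j196.7) / (39.4 - j25.66) = -2.688 + j3.241 A.
Step 7 — Convert to polar: |I| = 4.211 A, ∠I = 129.7°.

I = 4.211∠129.7° A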